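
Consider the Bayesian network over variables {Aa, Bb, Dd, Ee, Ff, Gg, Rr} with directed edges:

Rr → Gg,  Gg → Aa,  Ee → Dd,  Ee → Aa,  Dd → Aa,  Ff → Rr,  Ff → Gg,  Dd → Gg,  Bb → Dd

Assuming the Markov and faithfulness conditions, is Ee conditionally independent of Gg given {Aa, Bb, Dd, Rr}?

Enumerating the 4 paths from Ee to Gg and testing each for blocking by {Aa, Bb, Dd, Rr}:
Path 1: Ee → Aa ← Gg
  Aa is a collider and Aa is conditioned on, which opens it — no node blocks this path, so it is active.
Path 2: Ee → Aa ← Dd → Gg
  Dd is a fork here and Dd is conditioned on, so the path is blocked at Dd.
Path 3: Ee → Dd → Gg
  Dd is a chain here and Dd is conditioned on, so the path is blocked at Dd.
Path 4: Ee → Dd → Aa ← Gg
  Dd is a chain here and Dd is conditioned on, so the path is blocked at Dd.
At least one path is unblocked, so d-separation fails.

No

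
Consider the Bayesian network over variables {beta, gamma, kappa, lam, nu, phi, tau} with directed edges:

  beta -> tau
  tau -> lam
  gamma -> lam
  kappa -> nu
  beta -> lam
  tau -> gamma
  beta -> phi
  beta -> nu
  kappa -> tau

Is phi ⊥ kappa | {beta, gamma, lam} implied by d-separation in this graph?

There are 4 undirected paths between phi and kappa; checking each against the conditioning set {beta, gamma, lam}:
Path 1: phi ← beta → tau ← kappa
  beta is a fork here and beta is conditioned on, so the path is blocked at beta.
Path 2: phi ← beta → lam ← tau ← kappa
  beta is a fork here and beta is conditioned on, so the path is blocked at beta.
Path 3: phi ← beta → lam ← gamma ← tau ← kappa
  beta is a fork here and beta is conditioned on, so the path is blocked at beta.
Path 4: phi ← beta → nu ← kappa
  beta is a fork here and beta is conditioned on, so the path is blocked at beta.
Since every path is blocked, d-separation holds.

Yes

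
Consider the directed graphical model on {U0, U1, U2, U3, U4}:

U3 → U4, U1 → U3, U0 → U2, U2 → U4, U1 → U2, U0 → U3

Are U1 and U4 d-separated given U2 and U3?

Yes

There are 4 undirected paths between U1 and U4; checking each against the conditioning set {U2, U3}:
Path 1: U1 → U3 ← U0 → U2 → U4
  U2 is a chain here and U2 is conditioned on, so the path is blocked at U2.
Path 2: U1 → U3 → U4
  U3 is a chain here and U3 is conditioned on, so the path is blocked at U3.
Path 3: U1 → U2 ← U0 → U3 → U4
  U3 is a chain here and U3 is conditioned on, so the path is blocked at U3.
Path 4: U1 → U2 → U4
  U2 is a chain here and U2 is conditioned on, so the path is blocked at U2.
Since every path is blocked, d-separation holds.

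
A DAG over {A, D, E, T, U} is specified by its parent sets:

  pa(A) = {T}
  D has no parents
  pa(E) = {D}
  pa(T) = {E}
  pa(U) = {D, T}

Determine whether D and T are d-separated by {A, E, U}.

No — D and T are not d-separated given {A, E, U}.

There are 2 undirected paths between D and T; checking each against the conditioning set {A, E, U}:
Path 1: D → E → T
  E is a chain here and E is conditioned on, so the path is blocked at E.
Path 2: D → U ← T
  U is a collider and U is conditioned on, which opens it — no node blocks this path, so it is active.
Since the path D → U ← T is active, D and T are not d-separated given {A, E, U}.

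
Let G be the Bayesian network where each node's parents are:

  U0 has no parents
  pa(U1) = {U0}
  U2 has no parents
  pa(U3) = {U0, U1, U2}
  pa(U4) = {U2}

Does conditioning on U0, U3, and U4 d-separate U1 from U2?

We examine all 2 paths between U1 and U2:
Path 1: U1 ← U0 → U3 ← U2
  U0 is a fork here and U0 is conditioned on, so the path is blocked at U0.
Path 2: U1 → U3 ← U2
  U3 is a collider and U3 is conditioned on, which opens it — no node blocks this path, so it is active.
Since the path U1 → U3 ← U2 is active, U1 and U2 are not d-separated given {U0, U3, U4}.

No — U1 and U2 are not d-separated given {U0, U3, U4}.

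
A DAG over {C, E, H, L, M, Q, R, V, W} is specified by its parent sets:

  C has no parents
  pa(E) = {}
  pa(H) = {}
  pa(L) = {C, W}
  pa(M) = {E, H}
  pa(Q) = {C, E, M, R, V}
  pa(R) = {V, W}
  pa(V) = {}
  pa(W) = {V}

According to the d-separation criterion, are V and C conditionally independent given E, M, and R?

6 paths connect V and C; each must be blocked for d-separation to hold:
Path 1: V → W → L ← C
  L is a collider here and neither L nor any of its descendants is conditioned on, so the collider stays closed — the path is blocked at L.
Path 2: V → W → R → Q ← C
  R is a chain here and R is conditioned on, so the path is blocked at R.
Path 3: V → Q ← C
  Q is a collider here and neither Q nor any of its descendants is conditioned on, so the collider stays closed — the path is blocked at Q.
Path 4: V → Q ← R ← W → L ← C
  Q is a collider here and neither Q nor any of its descendants is conditioned on, so the collider stays closed — the path is blocked at Q.
Path 5: V → R ← W → L ← C
  L is a collider here and neither L nor any of its descendants is conditioned on, so the collider stays closed — the path is blocked at L.
Path 6: V → R → Q ← C
  R is a chain here and R is conditioned on, so the path is blocked at R.
Every path is blocked, so V and C are d-separated given {E, M, R}.

Yes — V and C are d-separated given {E, M, R}.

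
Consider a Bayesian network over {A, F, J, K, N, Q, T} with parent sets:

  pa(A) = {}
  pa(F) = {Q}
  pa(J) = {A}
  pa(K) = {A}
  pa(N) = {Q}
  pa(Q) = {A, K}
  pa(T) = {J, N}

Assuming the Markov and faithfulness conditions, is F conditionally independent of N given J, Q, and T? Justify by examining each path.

Yes

Enumerating the 3 paths from F to N and testing each for blocking by {J, Q, T}:
Path 1: F ← Q ← A → J → T ← N
  Q is a chain here and Q is conditioned on, so the path is blocked at Q.
Path 2: F ← Q → N
  Q is a fork here and Q is conditioned on, so the path is blocked at Q.
Path 3: F ← Q ← K ← A → J → T ← N
  Q is a chain here and Q is conditioned on, so the path is blocked at Q.
All paths are blocked; F ⊥ N | {J, Q, T} holds.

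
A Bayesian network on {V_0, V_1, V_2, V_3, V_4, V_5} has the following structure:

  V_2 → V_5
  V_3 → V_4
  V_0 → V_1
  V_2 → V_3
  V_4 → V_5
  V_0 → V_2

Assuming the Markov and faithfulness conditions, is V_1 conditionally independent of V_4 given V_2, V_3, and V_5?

Yes

Enumerating the 2 paths from V_1 to V_4 and testing each for blocking by {V_2, V_3, V_5}:
Path 1: V_1 ← V_0 → V_2 → V_3 → V_4
  V_2 is a chain here and V_2 is conditioned on, so the path is blocked at V_2.
Path 2: V_1 ← V_0 → V_2 → V_5 ← V_4
  V_2 is a chain here and V_2 is conditioned on, so the path is blocked at V_2.
Since every path is blocked, d-separation holds.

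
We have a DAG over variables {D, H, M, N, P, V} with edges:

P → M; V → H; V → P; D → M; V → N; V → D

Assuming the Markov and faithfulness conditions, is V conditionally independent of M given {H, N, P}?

No

Enumerating the 2 paths from V to M and testing each for blocking by {H, N, P}:
Path 1: V → P → M
  P is a chain here and P is conditioned on, so the path is blocked at P.
Path 2: V → D → M
  D is a chain and D is not conditioned on — no node blocks this path, so it is active.
At least one path is unblocked, so d-separation fails.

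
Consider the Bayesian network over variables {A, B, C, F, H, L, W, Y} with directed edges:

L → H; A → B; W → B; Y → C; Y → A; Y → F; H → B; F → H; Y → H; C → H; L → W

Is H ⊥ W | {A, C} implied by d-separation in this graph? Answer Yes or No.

Enumerating the 5 paths from H to W and testing each for blocking by {A, C}:
Path 1: H ← L → W
  L is a fork and L is not conditioned on — no node blocks this path, so it is active.
Path 2: H ← C ← Y → A → B ← W
  C is a chain here and C is conditioned on, so the path is blocked at C.
Path 3: H ← Y → A → B ← W
  A is a chain here and A is conditioned on, so the path is blocked at A.
Path 4: H ← F ← Y → A → B ← W
  A is a chain here and A is conditioned on, so the path is blocked at A.
Path 5: H → B ← W
  B is a collider here and neither B nor any of its descendants is conditioned on, so the collider stays closed — the path is blocked at B.
Because an active path exists, H and W are not d-separated.

No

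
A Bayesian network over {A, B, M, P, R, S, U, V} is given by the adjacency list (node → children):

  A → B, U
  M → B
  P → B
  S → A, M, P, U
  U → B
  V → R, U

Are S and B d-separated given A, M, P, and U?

There are 6 undirected paths between S and B; checking each against the conditioning set {A, M, P, U}:
Path 1: S → M → B
  M is a chain here and M is conditioned on, so the path is blocked at M.
Path 2: S → U → B
  U is a chain here and U is conditioned on, so the path is blocked at U.
Path 3: S → U ← A → B
  A is a fork here and A is conditioned on, so the path is blocked at A.
Path 4: S → P → B
  P is a chain here and P is conditioned on, so the path is blocked at P.
Path 5: S → A → B
  A is a chain here and A is conditioned on, so the path is blocked at A.
Path 6: S → A → U → B
  A is a chain here and A is conditioned on, so the path is blocked at A.
Every path is blocked, so S and B are d-separated given {A, M, P, U}.

Yes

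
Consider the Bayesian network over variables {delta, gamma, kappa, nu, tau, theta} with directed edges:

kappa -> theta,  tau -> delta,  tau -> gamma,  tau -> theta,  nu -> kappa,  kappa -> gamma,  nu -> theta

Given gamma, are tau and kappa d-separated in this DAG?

We examine all 3 paths between tau and kappa:
Path 1: tau → theta ← nu → kappa
  theta is a collider here and neither theta nor any of its descendants is conditioned on, so the collider stays closed — the path is blocked at theta.
Path 2: tau → theta ← kappa
  theta is a collider here and neither theta nor any of its descendants is conditioned on, so the collider stays closed — the path is blocked at theta.
Path 3: tau → gamma ← kappa
  gamma is a collider and gamma is conditioned on, which opens it — no node blocks this path, so it is active.
At least one path is unblocked, so d-separation fails.

No — tau and kappa are not d-separated given {gamma}.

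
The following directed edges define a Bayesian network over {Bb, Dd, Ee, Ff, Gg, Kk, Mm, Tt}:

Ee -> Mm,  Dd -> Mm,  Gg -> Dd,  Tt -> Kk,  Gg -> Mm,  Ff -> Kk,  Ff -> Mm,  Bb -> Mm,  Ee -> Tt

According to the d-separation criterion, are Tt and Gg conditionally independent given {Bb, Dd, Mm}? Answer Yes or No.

No

Enumerating the 4 paths from Tt to Gg and testing each for blocking by {Bb, Dd, Mm}:
  1. Tt ← Ee → Mm ← Gg — Ee:fork[open]; Mm:collider[open] ⇒ active
  2. Tt ← Ee → Mm ← Dd ← Gg — Ee:fork[open]; Mm:collider[open]; Dd:chain[blocks] ⇒ blocked
  3. Tt → Kk ← Ff → Mm ← Gg — Kk:collider[blocks]; Ff:fork[open]; Mm:collider[open] ⇒ blocked
  4. Tt → Kk ← Ff → Mm ← Dd ← Gg — Kk:collider[blocks]; Ff:fork[open]; Mm:collider[open]; Dd:chain[blocks] ⇒ blocked
At least one path is unblocked, so d-separation fails.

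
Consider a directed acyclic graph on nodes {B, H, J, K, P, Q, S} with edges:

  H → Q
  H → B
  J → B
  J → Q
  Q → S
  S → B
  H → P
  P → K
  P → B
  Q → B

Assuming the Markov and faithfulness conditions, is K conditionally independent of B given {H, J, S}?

No

We examine all 5 paths between K and B:
  1. K ← P → B — P:fork[open] ⇒ active
  2. K ← P ← H → B — P:chain[open]; H:fork[blocks] ⇒ blocked
  3. K ← P ← H → Q → B — P:chain[open]; H:fork[blocks]; Q:chain[open] ⇒ blocked
  4. K ← P ← H → Q → S → B — P:chain[open]; H:fork[blocks]; Q:chain[open]; S:chain[blocks] ⇒ blocked
  5. K ← P ← H → Q ← J → B — P:chain[open]; H:fork[blocks]; Q:collider[open]; J:fork[blocks] ⇒ blocked
At least one path is unblocked, so d-separation fails.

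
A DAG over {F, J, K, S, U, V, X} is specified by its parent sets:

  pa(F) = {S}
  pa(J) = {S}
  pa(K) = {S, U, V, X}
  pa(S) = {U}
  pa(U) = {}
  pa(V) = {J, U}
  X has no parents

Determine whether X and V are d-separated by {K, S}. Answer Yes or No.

No

We examine all 5 paths between X and V:
Path 1: X → K ← U → S → J → V
  S is a chain here and S is conditioned on, so the path is blocked at S.
Path 2: X → K ← U → V
  K is a collider and K is conditioned on, which opens it; U is a fork and U is not conditioned on — no node blocks this path, so it is active.
Path 3: X → K ← S ← U → V
  S is a chain here and S is conditioned on, so the path is blocked at S.
Path 4: X → K ← S → J → V
  S is a fork here and S is conditioned on, so the path is blocked at S.
Path 5: X → K ← V
  K is a collider and K is conditioned on, which opens it — no node blocks this path, so it is active.
Because an active path exists, X and V are not d-separated.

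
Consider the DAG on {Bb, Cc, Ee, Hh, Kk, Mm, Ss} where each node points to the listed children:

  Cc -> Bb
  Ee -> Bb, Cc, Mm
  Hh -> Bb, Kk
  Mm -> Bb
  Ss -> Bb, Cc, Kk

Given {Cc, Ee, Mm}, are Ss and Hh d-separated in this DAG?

Yes

5 paths connect Ss and Hh; each must be blocked for d-separation to hold:
  1. Ss → Cc ← Ee → Mm → Bb ← Hh — Cc:collider[open]; Ee:fork[blocks]; Mm:chain[blocks]; Bb:collider[blocks] ⇒ blocked
  2. Ss → Cc ← Ee → Bb ← Hh — Cc:collider[open]; Ee:fork[blocks]; Bb:collider[blocks] ⇒ blocked
  3. Ss → Cc → Bb ← Hh — Cc:chain[blocks]; Bb:collider[blocks] ⇒ blocked
  4. Ss → Bb ← Hh — Bb:collider[blocks] ⇒ blocked
  5. Ss → Kk ← Hh — Kk:collider[blocks] ⇒ blocked
Since every path is blocked, d-separation holds.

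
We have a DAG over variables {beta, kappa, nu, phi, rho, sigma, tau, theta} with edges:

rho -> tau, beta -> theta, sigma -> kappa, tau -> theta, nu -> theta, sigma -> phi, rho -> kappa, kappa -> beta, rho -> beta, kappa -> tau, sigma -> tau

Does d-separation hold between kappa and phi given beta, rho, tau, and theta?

No

6 paths connect kappa and phi; each must be blocked for d-separation to hold:
Path 1: kappa → beta ← rho → tau ← sigma → phi
  rho is a fork here and rho is conditioned on, so the path is blocked at rho.
Path 2: kappa → beta → theta ← tau ← sigma → phi
  beta is a chain here and beta is conditioned on, so the path is blocked at beta.
Path 3: kappa ← rho → beta → theta ← tau ← sigma → phi
  rho is a fork here and rho is conditioned on, so the path is blocked at rho.
Path 4: kappa ← rho → tau ← sigma → phi
  rho is a fork here and rho is conditioned on, so the path is blocked at rho.
Path 5: kappa ← sigma → phi
  sigma is a fork and sigma is not conditioned on — no node blocks this path, so it is active.
Path 6: kappa → tau ← sigma → phi
  tau is a collider and tau is conditioned on, which opens it; sigma is a fork and sigma is not conditioned on — no node blocks this path, so it is active.
At least one path is unblocked, so d-separation fails.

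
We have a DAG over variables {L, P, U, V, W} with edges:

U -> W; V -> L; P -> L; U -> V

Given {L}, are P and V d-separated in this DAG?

No

There is one path between P and V:
Path 1: P → L ← V
  L is a collider and L is conditioned on, which opens it — no node blocks this path, so it is active.
At least one path is unblocked, so d-separation fails.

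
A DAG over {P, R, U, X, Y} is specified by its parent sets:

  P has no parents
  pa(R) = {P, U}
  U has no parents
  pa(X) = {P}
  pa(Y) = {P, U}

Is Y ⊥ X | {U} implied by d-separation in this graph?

No — Y and X are not d-separated given {U}.

There are 2 undirected paths between Y and X; checking each against the conditioning set {U}:
Path 1: Y ← P → X
  P is a fork and P is not conditioned on — no node blocks this path, so it is active.
Path 2: Y ← U → R ← P → X
  U is a fork here and U is conditioned on, so the path is blocked at U.
At least one path is unblocked, so d-separation fails.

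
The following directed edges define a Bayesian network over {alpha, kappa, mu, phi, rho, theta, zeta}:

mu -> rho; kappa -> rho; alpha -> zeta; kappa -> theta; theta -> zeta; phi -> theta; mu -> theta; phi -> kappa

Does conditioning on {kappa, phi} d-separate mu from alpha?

Enumerating the 3 paths from mu to alpha and testing each for blocking by {kappa, phi}:
Path 1: mu → rho ← kappa ← phi → theta → zeta ← alpha
  rho is a collider here and neither rho nor any of its descendants is conditioned on, so the collider stays closed — the path is blocked at rho.
Path 2: mu → rho ← kappa → theta → zeta ← alpha
  rho is a collider here and neither rho nor any of its descendants is conditioned on, so the collider stays closed — the path is blocked at rho.
Path 3: mu → theta → zeta ← alpha
  zeta is a collider here and neither zeta nor any of its descendants is conditioned on, so the collider stays closed — the path is blocked at zeta.
All paths are blocked; mu ⊥ alpha | {kappa, phi} holds.

Yes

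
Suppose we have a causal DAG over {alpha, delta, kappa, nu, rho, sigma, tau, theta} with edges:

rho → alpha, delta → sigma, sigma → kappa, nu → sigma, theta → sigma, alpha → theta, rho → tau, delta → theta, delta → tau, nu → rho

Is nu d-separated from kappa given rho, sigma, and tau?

5 paths connect nu and kappa; each must be blocked for d-separation to hold:
  1. nu → rho → alpha → theta ← delta → sigma → kappa — rho:chain[blocks]; alpha:chain[open]; theta:collider[open]; delta:fork[open]; sigma:chain[blocks] ⇒ blocked
  2. nu → rho → alpha → theta → sigma → kappa — rho:chain[blocks]; alpha:chain[open]; theta:chain[open]; sigma:chain[blocks] ⇒ blocked
  3. nu → rho → tau ← delta → theta → sigma → kappa — rho:chain[blocks]; tau:collider[open]; delta:fork[open]; theta:chain[open]; sigma:chain[blocks] ⇒ blocked
  4. nu → rho → tau ← delta → sigma → kappa — rho:chain[blocks]; tau:collider[open]; delta:fork[open]; sigma:chain[blocks] ⇒ blocked
  5. nu → sigma → kappa — sigma:chain[blocks] ⇒ blocked
Every path is blocked, so nu and kappa are d-separated given {rho, sigma, tau}.

Yes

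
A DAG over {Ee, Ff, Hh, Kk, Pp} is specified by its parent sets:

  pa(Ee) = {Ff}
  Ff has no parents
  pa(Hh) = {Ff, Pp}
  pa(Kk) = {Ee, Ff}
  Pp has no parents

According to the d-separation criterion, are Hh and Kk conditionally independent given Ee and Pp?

No

We examine all 2 paths between Hh and Kk:
Path 1: Hh ← Ff → Ee → Kk
  Ee is a chain here and Ee is conditioned on, so the path is blocked at Ee.
Path 2: Hh ← Ff → Kk
  Ff is a fork and Ff is not conditioned on — no node blocks this path, so it is active.
Since the path Hh ← Ff → Kk is active, Hh and Kk are not d-separated given {Ee, Pp}.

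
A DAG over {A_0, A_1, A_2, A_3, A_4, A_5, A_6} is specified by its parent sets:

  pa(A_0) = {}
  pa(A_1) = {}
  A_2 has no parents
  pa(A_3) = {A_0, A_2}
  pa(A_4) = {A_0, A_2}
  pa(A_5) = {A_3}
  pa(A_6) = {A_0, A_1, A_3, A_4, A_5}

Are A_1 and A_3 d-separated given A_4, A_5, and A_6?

No

Enumerating the 6 paths from A_1 to A_3 and testing each for blocking by {A_4, A_5, A_6}:
  1. A_1 → A_6 ← A_4 ← A_0 → A_3 — A_6:collider[open]; A_4:chain[blocks]; A_0:fork[open] ⇒ blocked
  2. A_1 → A_6 ← A_4 ← A_2 → A_3 — A_6:collider[open]; A_4:chain[blocks]; A_2:fork[open] ⇒ blocked
  3. A_1 → A_6 ← A_3 — A_6:collider[open] ⇒ active
  4. A_1 → A_6 ← A_0 → A_4 ← A_2 → A_3 — A_6:collider[open]; A_0:fork[open]; A_4:collider[open]; A_2:fork[open] ⇒ active
  5. A_1 → A_6 ← A_0 → A_3 — A_6:collider[open]; A_0:fork[open] ⇒ active
  6. A_1 → A_6 ← A_5 ← A_3 — A_6:collider[open]; A_5:chain[blocks] ⇒ blocked
Because an active path exists, A_1 and A_3 are not d-separated.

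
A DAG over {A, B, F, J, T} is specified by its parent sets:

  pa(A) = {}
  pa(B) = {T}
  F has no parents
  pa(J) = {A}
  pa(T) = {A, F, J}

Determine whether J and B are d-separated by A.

No

We examine all 2 paths between J and B:
Path 1: J → T → B
  T is a chain and T is not conditioned on — no node blocks this path, so it is active.
Path 2: J ← A → T → B
  A is a fork here and A is conditioned on, so the path is blocked at A.
At least one path is unblocked, so d-separation fails.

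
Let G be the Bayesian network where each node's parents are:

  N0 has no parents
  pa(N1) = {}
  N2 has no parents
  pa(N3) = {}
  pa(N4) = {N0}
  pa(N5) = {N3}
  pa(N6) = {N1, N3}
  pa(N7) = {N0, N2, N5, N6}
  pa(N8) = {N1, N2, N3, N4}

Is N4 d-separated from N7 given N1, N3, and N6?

No

6 paths connect N4 and N7; each must be blocked for d-separation to hold:
Path 1: N4 → N8 ← N3 → N5 → N7
  N8 is a collider here and neither N8 nor any of its descendants is conditioned on, so the collider stays closed — the path is blocked at N8.
Path 2: N4 → N8 ← N3 → N6 → N7
  N8 is a collider here and neither N8 nor any of its descendants is conditioned on, so the collider stays closed — the path is blocked at N8.
Path 3: N4 → N8 ← N1 → N6 ← N3 → N5 → N7
  N8 is a collider here and neither N8 nor any of its descendants is conditioned on, so the collider stays closed — the path is blocked at N8.
Path 4: N4 → N8 ← N1 → N6 → N7
  N8 is a collider here and neither N8 nor any of its descendants is conditioned on, so the collider stays closed — the path is blocked at N8.
Path 5: N4 → N8 ← N2 → N7
  N8 is a collider here and neither N8 nor any of its descendants is conditioned on, so the collider stays closed — the path is blocked at N8.
Path 6: N4 ← N0 → N7
  N0 is a fork and N0 is not conditioned on — no node blocks this path, so it is active.
Because an active path exists, N4 and N7 are not d-separated.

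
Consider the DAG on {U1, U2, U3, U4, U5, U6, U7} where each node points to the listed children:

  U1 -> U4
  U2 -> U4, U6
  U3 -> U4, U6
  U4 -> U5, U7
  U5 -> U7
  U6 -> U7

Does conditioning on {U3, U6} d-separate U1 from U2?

4 paths connect U1 and U2; each must be blocked for d-separation to hold:
Path 1: U1 → U4 → U5 → U7 ← U6 ← U2
  U7 is a collider here and neither U7 nor any of its descendants is conditioned on, so the collider stays closed — the path is blocked at U7.
Path 2: U1 → U4 ← U3 → U6 ← U2
  U4 is a collider here and neither U4 nor any of its descendants is conditioned on, so the collider stays closed — the path is blocked at U4.
Path 3: U1 → U4 ← U2
  U4 is a collider here and neither U4 nor any of its descendants is conditioned on, so the collider stays closed — the path is blocked at U4.
Path 4: U1 → U4 → U7 ← U6 ← U2
  U7 is a collider here and neither U7 nor any of its descendants is conditioned on, so the collider stays closed — the path is blocked at U7.
Every path is blocked, so U1 and U2 are d-separated given {U3, U6}.

Yes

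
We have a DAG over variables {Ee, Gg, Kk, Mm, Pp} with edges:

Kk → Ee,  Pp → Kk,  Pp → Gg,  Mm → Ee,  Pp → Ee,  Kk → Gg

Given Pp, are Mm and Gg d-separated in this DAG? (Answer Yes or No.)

Yes — Mm and Gg are d-separated given {Pp}.

We examine all 4 paths between Mm and Gg:
Path 1: Mm → Ee ← Pp → Gg
  Ee is a collider here and neither Ee nor any of its descendants is conditioned on, so the collider stays closed — the path is blocked at Ee.
Path 2: Mm → Ee ← Pp → Kk → Gg
  Ee is a collider here and neither Ee nor any of its descendants is conditioned on, so the collider stays closed — the path is blocked at Ee.
Path 3: Mm → Ee ← Kk → Gg
  Ee is a collider here and neither Ee nor any of its descendants is conditioned on, so the collider stays closed — the path is blocked at Ee.
Path 4: Mm → Ee ← Kk ← Pp → Gg
  Ee is a collider here and neither Ee nor any of its descendants is conditioned on, so the collider stays closed — the path is blocked at Ee.
Every path is blocked, so Mm and Gg are d-separated given {Pp}.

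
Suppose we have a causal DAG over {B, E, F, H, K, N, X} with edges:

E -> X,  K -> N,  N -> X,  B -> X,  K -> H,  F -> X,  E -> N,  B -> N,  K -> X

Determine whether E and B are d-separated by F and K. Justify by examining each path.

Enumerating the 6 paths from E to B and testing each for blocking by {F, K}:
Path 1: E → X ← N ← B
  X is a collider here and neither X nor any of its descendants is conditioned on, so the collider stays closed — the path is blocked at X.
Path 2: E → X ← B
  X is a collider here and neither X nor any of its descendants is conditioned on, so the collider stays closed — the path is blocked at X.
Path 3: E → X ← K → N ← B
  X is a collider here and neither X nor any of its descendants is conditioned on, so the collider stays closed — the path is blocked at X.
Path 4: E → N → X ← B
  X is a collider here and neither X nor any of its descendants is conditioned on, so the collider stays closed — the path is blocked at X.
Path 5: E → N ← B
  N is a collider here and neither N nor any of its descendants is conditioned on, so the collider stays closed — the path is blocked at N.
Path 6: E → N ← K → X ← B
  N is a collider here and neither N nor any of its descendants is conditioned on, so the collider stays closed — the path is blocked at N.
Every path is blocked, so E and B are d-separated given {F, K}.

Yes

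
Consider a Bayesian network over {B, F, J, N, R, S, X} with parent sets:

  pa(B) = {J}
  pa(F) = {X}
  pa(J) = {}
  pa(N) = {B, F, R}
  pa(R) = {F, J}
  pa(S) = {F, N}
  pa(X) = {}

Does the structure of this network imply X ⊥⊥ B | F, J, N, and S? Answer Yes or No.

Yes

6 paths connect X and B; each must be blocked for d-separation to hold:
  1. X → F → S ← N ← B — F:chain[blocks]; S:collider[open]; N:chain[blocks] ⇒ blocked
  2. X → F → S ← N ← R ← J → B — F:chain[blocks]; S:collider[open]; N:chain[blocks]; R:chain[open]; J:fork[blocks] ⇒ blocked
  3. X → F → N ← B — F:chain[blocks]; N:collider[open] ⇒ blocked
  4. X → F → N ← R ← J → B — F:chain[blocks]; N:collider[open]; R:chain[open]; J:fork[blocks] ⇒ blocked
  5. X → F → R ← J → B — F:chain[blocks]; R:collider[open]; J:fork[blocks] ⇒ blocked
  6. X → F → R → N ← B — F:chain[blocks]; R:chain[open]; N:collider[open] ⇒ blocked
Every path is blocked, so X and B are d-separated given {F, J, N, S}.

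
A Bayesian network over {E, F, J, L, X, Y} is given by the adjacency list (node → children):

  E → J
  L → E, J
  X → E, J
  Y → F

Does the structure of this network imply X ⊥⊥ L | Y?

Yes

There are 4 undirected paths between X and L; checking each against the conditioning set {Y}:
Path 1: X → J ← E ← L
  J is a collider here and neither J nor any of its descendants is conditioned on, so the collider stays closed — the path is blocked at J.
Path 2: X → J ← L
  J is a collider here and neither J nor any of its descendants is conditioned on, so the collider stays closed — the path is blocked at J.
Path 3: X → E → J ← L
  J is a collider here and neither J nor any of its descendants is conditioned on, so the collider stays closed — the path is blocked at J.
Path 4: X → E ← L
  E is a collider here and neither E nor any of its descendants is conditioned on, so the collider stays closed — the path is blocked at E.
All paths are blocked; X ⊥ L | {Y} holds.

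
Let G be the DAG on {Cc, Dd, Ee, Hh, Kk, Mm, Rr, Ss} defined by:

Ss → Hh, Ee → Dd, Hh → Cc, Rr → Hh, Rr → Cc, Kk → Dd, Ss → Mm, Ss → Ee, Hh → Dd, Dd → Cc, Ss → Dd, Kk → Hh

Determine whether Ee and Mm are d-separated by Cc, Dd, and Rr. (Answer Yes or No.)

6 paths connect Ee and Mm; each must be blocked for d-separation to hold:
Path 1: Ee → Dd → Cc ← Rr → Hh ← Ss → Mm
  Dd is a chain here and Dd is conditioned on, so the path is blocked at Dd.
Path 2: Ee → Dd → Cc ← Hh ← Ss → Mm
  Dd is a chain here and Dd is conditioned on, so the path is blocked at Dd.
Path 3: Ee → Dd ← Kk → Hh ← Ss → Mm
  Dd is a collider and Dd is conditioned on, which opens it; Kk is a fork and Kk is not conditioned on; Hh is a collider and its descendant Dd is conditioned on, which opens it; Ss is a fork and Ss is not conditioned on — no node blocks this path, so it is active.
Path 4: Ee → Dd ← Hh ← Ss → Mm
  Dd is a collider and Dd is conditioned on, which opens it; Hh is a chain and Hh is not conditioned on; Ss is a fork and Ss is not conditioned on — no node blocks this path, so it is active.
Path 5: Ee → Dd ← Ss → Mm
  Dd is a collider and Dd is conditioned on, which opens it; Ss is a fork and Ss is not conditioned on — no node blocks this path, so it is active.
Path 6: Ee ← Ss → Mm
  Ss is a fork and Ss is not conditioned on — no node blocks this path, so it is active.
Because an active path exists, Ee and Mm are not d-separated.

No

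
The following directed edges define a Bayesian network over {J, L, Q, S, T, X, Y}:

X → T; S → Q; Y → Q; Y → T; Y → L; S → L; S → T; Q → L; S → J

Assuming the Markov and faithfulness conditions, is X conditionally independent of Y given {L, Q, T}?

No

We examine all 5 paths between X and Y:
  1. X → T ← Y — T:collider[open] ⇒ active
  2. X → T ← S → Q ← Y — T:collider[open]; S:fork[open]; Q:collider[open] ⇒ active
  3. X → T ← S → Q → L ← Y — T:collider[open]; S:fork[open]; Q:chain[blocks]; L:collider[open] ⇒ blocked
  4. X → T ← S → L ← Q ← Y — T:collider[open]; S:fork[open]; L:collider[open]; Q:chain[blocks] ⇒ blocked
  5. X → T ← S → L ← Y — T:collider[open]; S:fork[open]; L:collider[open] ⇒ active
Because an active path exists, X and Y are not d-separated.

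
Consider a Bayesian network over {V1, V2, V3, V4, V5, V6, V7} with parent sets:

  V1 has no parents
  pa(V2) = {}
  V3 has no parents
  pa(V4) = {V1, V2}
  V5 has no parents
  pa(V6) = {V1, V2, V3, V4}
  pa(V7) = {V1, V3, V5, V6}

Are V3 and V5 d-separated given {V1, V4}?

Yes

Enumerating the 5 paths from V3 to V5 and testing each for blocking by {V1, V4}:
Path 1: V3 → V7 ← V5
  V7 is a collider here and neither V7 nor any of its descendants is conditioned on, so the collider stays closed — the path is blocked at V7.
Path 2: V3 → V6 ← V1 → V7 ← V5
  V6 is a collider here and neither V6 nor any of its descendants is conditioned on, so the collider stays closed — the path is blocked at V6.
Path 3: V3 → V6 → V7 ← V5
  V7 is a collider here and neither V7 nor any of its descendants is conditioned on, so the collider stays closed — the path is blocked at V7.
Path 4: V3 → V6 ← V4 ← V1 → V7 ← V5
  V6 is a collider here and neither V6 nor any of its descendants is conditioned on, so the collider stays closed — the path is blocked at V6.
Path 5: V3 → V6 ← V2 → V4 ← V1 → V7 ← V5
  V6 is a collider here and neither V6 nor any of its descendants is conditioned on, so the collider stays closed — the path is blocked at V6.
Since every path is blocked, d-separation holds.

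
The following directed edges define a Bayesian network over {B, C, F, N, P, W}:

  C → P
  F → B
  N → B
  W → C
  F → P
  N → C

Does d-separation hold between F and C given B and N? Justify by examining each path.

Yes

We examine all 2 paths between F and C:
  1. F → P ← C — P:collider[blocks] ⇒ blocked
  2. F → B ← N → C — B:collider[open]; N:fork[blocks] ⇒ blocked
All paths are blocked; F ⊥ C | {B, N} holds.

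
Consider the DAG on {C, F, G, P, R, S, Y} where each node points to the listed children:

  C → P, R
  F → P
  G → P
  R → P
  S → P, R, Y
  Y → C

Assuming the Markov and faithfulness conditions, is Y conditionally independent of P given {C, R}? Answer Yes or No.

Enumerating the 6 paths from Y to P and testing each for blocking by {C, R}:
  1. Y → C → R ← S → P — C:chain[blocks]; R:collider[open]; S:fork[open] ⇒ blocked
  2. Y → C → R → P — C:chain[blocks]; R:chain[blocks] ⇒ blocked
  3. Y → C → P — C:chain[blocks] ⇒ blocked
  4. Y ← S → R ← C → P — S:fork[open]; R:collider[open]; C:fork[blocks] ⇒ blocked
  5. Y ← S → R → P — S:fork[open]; R:chain[blocks] ⇒ blocked
  6. Y ← S → P — S:fork[open] ⇒ active
Since the path Y ← S → P is active, Y and P are not d-separated given {C, R}.

No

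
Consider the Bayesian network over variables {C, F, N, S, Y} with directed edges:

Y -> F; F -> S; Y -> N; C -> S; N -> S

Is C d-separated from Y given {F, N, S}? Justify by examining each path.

Yes — C and Y are d-separated given {F, N, S}.

We examine all 2 paths between C and Y:
Path 1: C → S ← N ← Y
  N is a chain here and N is conditioned on, so the path is blocked at N.
Path 2: C → S ← F ← Y
  F is a chain here and F is conditioned on, so the path is blocked at F.
Every path is blocked, so C and Y are d-separated given {F, N, S}.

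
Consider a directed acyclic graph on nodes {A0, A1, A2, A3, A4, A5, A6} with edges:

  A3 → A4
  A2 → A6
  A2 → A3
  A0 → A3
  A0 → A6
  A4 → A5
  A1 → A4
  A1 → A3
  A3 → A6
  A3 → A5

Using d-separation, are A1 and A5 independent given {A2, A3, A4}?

Yes

4 paths connect A1 and A5; each must be blocked for d-separation to hold:
Path 1: A1 → A4 → A5
  A4 is a chain here and A4 is conditioned on, so the path is blocked at A4.
Path 2: A1 → A4 ← A3 → A5
  A3 is a fork here and A3 is conditioned on, so the path is blocked at A3.
Path 3: A1 → A3 → A5
  A3 is a chain here and A3 is conditioned on, so the path is blocked at A3.
Path 4: A1 → A3 → A4 → A5
  A3 is a chain here and A3 is conditioned on, so the path is blocked at A3.
Every path is blocked, so A1 and A5 are d-separated given {A2, A3, A4}.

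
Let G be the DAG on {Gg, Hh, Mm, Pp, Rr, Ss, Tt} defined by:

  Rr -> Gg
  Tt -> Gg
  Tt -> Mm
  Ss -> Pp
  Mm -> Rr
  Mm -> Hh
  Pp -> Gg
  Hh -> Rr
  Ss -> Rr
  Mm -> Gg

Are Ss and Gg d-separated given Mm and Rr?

No

6 paths connect Ss and Gg; each must be blocked for d-separation to hold:
Path 1: Ss → Rr ← Hh ← Mm → Gg
  Mm is a fork here and Mm is conditioned on, so the path is blocked at Mm.
Path 2: Ss → Rr ← Hh ← Mm ← Tt → Gg
  Mm is a chain here and Mm is conditioned on, so the path is blocked at Mm.
Path 3: Ss → Rr ← Mm → Gg
  Mm is a fork here and Mm is conditioned on, so the path is blocked at Mm.
Path 4: Ss → Rr ← Mm ← Tt → Gg
  Mm is a chain here and Mm is conditioned on, so the path is blocked at Mm.
Path 5: Ss → Rr → Gg
  Rr is a chain here and Rr is conditioned on, so the path is blocked at Rr.
Path 6: Ss → Pp → Gg
  Pp is a chain and Pp is not conditioned on — no node blocks this path, so it is active.
At least one path is unblocked, so d-separation fails.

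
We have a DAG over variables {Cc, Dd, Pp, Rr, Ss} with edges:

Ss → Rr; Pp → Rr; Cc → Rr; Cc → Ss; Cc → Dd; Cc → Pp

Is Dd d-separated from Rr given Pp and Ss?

There are 3 undirected paths between Dd and Rr; checking each against the conditioning set {Pp, Ss}:
Path 1: Dd ← Cc → Ss → Rr
  Ss is a chain here and Ss is conditioned on, so the path is blocked at Ss.
Path 2: Dd ← Cc → Rr
  Cc is a fork and Cc is not conditioned on — no node blocks this path, so it is active.
Path 3: Dd ← Cc → Pp → Rr
  Pp is a chain here and Pp is conditioned on, so the path is blocked at Pp.
Because an active path exists, Dd and Rr are not d-separated.

No — Dd and Rr are not d-separated given {Pp, Ss}.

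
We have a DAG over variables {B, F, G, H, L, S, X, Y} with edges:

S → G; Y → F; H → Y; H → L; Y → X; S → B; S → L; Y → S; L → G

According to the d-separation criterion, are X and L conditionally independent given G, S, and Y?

We examine all 3 paths between X and L:
Path 1: X ← Y → S → L
  Y is a fork here and Y is conditioned on, so the path is blocked at Y.
Path 2: X ← Y → S → G ← L
  Y is a fork here and Y is conditioned on, so the path is blocked at Y.
Path 3: X ← Y ← H → L
  Y is a chain here and Y is conditioned on, so the path is blocked at Y.
Every path is blocked, so X and L are d-separated given {G, S, Y}.

Yes — X and L are d-separated given {G, S, Y}.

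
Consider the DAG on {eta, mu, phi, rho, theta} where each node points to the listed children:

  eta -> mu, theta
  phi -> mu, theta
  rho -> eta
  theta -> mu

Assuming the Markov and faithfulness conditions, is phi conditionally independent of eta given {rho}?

Yes — phi and eta are d-separated given {rho}.

There are 4 undirected paths between phi and eta; checking each against the conditioning set {rho}:
Path 1: phi → theta ← eta
  theta is a collider here and neither theta nor any of its descendants is conditioned on, so the collider stays closed — the path is blocked at theta.
Path 2: phi → theta → mu ← eta
  mu is a collider here and neither mu nor any of its descendants is conditioned on, so the collider stays closed — the path is blocked at mu.
Path 3: phi → mu ← theta ← eta
  mu is a collider here and neither mu nor any of its descendants is conditioned on, so the collider stays closed — the path is blocked at mu.
Path 4: phi → mu ← eta
  mu is a collider here and neither mu nor any of its descendants is conditioned on, so the collider stays closed — the path is blocked at mu.
Since every path is blocked, d-separation holds.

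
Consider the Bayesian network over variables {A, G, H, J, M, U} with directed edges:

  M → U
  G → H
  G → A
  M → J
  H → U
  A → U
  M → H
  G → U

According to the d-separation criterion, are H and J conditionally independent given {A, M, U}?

Yes

We examine all 4 paths between H and J:
  1. H ← M → J — M:fork[blocks] ⇒ blocked
  2. H ← G → U ← M → J — G:fork[open]; U:collider[open]; M:fork[blocks] ⇒ blocked
  3. H ← G → A → U ← M → J — G:fork[open]; A:chain[blocks]; U:collider[open]; M:fork[blocks] ⇒ blocked
  4. H → U ← M → J — U:collider[open]; M:fork[blocks] ⇒ blocked
Since every path is blocked, d-separation holds.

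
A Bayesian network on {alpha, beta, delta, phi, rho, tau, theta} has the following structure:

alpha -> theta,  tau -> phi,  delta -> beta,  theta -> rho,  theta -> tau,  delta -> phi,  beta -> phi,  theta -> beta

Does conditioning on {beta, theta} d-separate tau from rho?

Yes — tau and rho are d-separated given {beta, theta}.

Enumerating the 3 paths from tau to rho and testing each for blocking by {beta, theta}:
Path 1: tau → phi ← delta → beta ← theta → rho
  phi is a collider here and neither phi nor any of its descendants is conditioned on, so the collider stays closed — the path is blocked at phi.
Path 2: tau → phi ← beta ← theta → rho
  phi is a collider here and neither phi nor any of its descendants is conditioned on, so the collider stays closed — the path is blocked at phi.
Path 3: tau ← theta → rho
  theta is a fork here and theta is conditioned on, so the path is blocked at theta.
Since every path is blocked, d-separation holds.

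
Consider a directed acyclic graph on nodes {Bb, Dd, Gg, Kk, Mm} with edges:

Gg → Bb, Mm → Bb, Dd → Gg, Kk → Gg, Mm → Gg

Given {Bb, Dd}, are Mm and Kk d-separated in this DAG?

Enumerating the 2 paths from Mm to Kk and testing each for blocking by {Bb, Dd}:
  1. Mm → Gg ← Kk — Gg:collider[open] ⇒ active
  2. Mm → Bb ← Gg ← Kk — Bb:collider[open]; Gg:chain[open] ⇒ active
Because an active path exists, Mm and Kk are not d-separated.

No — Mm and Kk are not d-separated given {Bb, Dd}.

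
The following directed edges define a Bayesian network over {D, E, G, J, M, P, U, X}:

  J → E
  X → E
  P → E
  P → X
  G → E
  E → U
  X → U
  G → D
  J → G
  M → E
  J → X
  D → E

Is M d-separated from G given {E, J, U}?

No

We examine all 6 paths between M and G:
Path 1: M → E ← J → G
  J is a fork here and J is conditioned on, so the path is blocked at J.
Path 2: M → E ← D ← G
  E is a collider and E is conditioned on, which opens it; D is a chain and D is not conditioned on — no node blocks this path, so it is active.
Path 3: M → E ← X ← J → G
  J is a fork here and J is conditioned on, so the path is blocked at J.
Path 4: M → E ← P → X ← J → G
  J is a fork here and J is conditioned on, so the path is blocked at J.
Path 5: M → E → U ← X ← J → G
  E is a chain here and E is conditioned on, so the path is blocked at E.
Path 6: M → E ← G
  E is a collider and E is conditioned on, which opens it — no node blocks this path, so it is active.
Because an active path exists, M and G are not d-separated.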